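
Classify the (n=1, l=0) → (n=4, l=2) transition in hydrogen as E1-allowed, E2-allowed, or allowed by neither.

Δl = 2 − 0 = +2; l_i + l_f = 2.
E1 (Δl = ±1): not satisfied.
E2 (Δl = 0,±2, l_i+l_f ≥ 2): satisfied.

E2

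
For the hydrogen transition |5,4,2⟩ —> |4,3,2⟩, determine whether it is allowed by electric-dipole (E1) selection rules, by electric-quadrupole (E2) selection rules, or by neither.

Δl = 3 − 4 = -1; l_i + l_f = 7.
Δm_l = +0.
E1 (Δl = ±1, |Δm_l| ≤ 1): satisfied.
E2 (Δl = 0,±2, l_i+l_f ≥ 2, |Δm_l| ≤ 2): not satisfied.

E1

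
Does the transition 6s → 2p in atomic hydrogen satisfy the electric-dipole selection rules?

allowed

Initial l = 0, final l = 1, so Δl = +1. E1 requires Δl = ±1: ok.
All E1 selection rules are satisfied.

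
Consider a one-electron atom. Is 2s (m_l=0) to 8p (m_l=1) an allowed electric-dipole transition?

allowed

Δl = 1 − 0 = +1; the E1 rule Δl = ±1 is ✓.
Δm_l = 1 − (0) = +1. E1 requires Δm_l = 0, ±1: ✓.
All E1 selection rules are satisfied.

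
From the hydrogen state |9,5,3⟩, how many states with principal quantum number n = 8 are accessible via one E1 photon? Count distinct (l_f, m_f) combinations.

E1 requires Δl = ±1, so l_f ∈ {4, 6}; with 0 ≤ l_f ≤ n_f−1 = 7, the allowed l_f values are {4, 6}.
For l_f = 4: m_f ∈ {m_i−1, m_i, m_i+1} ∩ [−4, 4] = {2, 3, 4} → 3 states.
For l_f = 6: m_f ∈ {m_i−1, m_i, m_i+1} ∩ [−6, 6] = {2, 3, 4} → 3 states.
Total: 6.

6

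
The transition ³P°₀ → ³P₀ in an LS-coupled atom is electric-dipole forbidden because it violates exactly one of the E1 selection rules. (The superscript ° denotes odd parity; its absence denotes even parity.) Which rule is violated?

Parity must change: odd → even — ok.
ΔS = 0: S: 1 → 1 — ok.
ΔL = 0, ±1 (not L=0↔0): L: 1 → 1, ΔL = +0 — ok.
ΔJ = 0, ±1 (not J=0↔0): J: 0 → 0, ΔJ = +0 — fails.

the J=0 ↔ J=0 exclusion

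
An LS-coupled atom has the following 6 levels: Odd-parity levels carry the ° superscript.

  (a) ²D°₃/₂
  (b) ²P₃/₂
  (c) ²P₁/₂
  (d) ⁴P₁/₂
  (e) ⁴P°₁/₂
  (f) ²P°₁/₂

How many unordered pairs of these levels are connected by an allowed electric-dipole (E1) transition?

5

(a)–(b): allowed.
(a)–(c): allowed.
(a)–(d): forbidden (ΔS).
(a)–(e): forbidden (parity, ΔS).
(a)–(f): forbidden (parity).
(b)–(c): forbidden (parity).
(b)–(d): forbidden (parity, ΔS).
(b)–(e): forbidden (ΔS).
(b)–(f): allowed.
(c)–(d): forbidden (parity, ΔS).
(c)–(e): forbidden (ΔS).
(c)–(f): allowed.
(d)–(e): allowed.
(d)–(f): forbidden (ΔS).
(e)–(f): forbidden (parity, ΔS).
Allowed pairs: 5 of 15.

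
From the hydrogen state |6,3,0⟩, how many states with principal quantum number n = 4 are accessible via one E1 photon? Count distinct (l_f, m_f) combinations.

3

E1 requires Δl = ±1, so l_f ∈ {2, 4}; with 0 ≤ l_f ≤ n_f−1 = 3, the allowed l_f values are {2}.
For l_f = 2: m_f ∈ {m_i−1, m_i, m_i+1} ∩ [−2, 2] = {-1, 0, 1} → 3 states.
Total: 3.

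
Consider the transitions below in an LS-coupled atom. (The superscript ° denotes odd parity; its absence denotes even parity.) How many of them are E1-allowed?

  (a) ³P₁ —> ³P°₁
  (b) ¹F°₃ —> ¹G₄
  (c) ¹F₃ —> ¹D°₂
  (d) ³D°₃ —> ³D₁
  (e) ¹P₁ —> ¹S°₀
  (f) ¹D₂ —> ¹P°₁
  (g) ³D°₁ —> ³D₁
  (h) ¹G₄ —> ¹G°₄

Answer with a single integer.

7

(a) allowed
(b) allowed
(c) allowed
(d) forbidden (ΔJ fails)
(e) allowed
(f) allowed
(g) allowed
(h) allowed
Total allowed: 7 of 8.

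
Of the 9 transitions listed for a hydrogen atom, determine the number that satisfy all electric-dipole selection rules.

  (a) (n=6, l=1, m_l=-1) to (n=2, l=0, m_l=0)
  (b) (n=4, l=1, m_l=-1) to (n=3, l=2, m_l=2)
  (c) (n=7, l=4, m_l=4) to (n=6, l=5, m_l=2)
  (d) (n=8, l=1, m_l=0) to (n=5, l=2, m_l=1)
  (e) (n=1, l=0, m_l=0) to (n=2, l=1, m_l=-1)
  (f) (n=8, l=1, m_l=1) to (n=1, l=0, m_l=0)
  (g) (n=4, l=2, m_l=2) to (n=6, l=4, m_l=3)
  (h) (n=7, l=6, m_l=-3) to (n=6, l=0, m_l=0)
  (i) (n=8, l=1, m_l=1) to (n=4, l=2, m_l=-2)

(a) allowed
(b) forbidden — Δm_l = +3 (E1 requires Δm_l = 0, ±1)
(c) forbidden — Δm_l = -2 (E1 requires Δm_l = 0, ±1)
(d) allowed
(e) allowed
(f) allowed
(g) forbidden — Δl = +2 (E1 requires Δl = ±1)
(h) forbidden — Δl = -6 (E1 requires Δl = ±1); Δm_l = +3 (E1 requires Δm_l = 0, ±1)
(i) forbidden — Δm_l = -3 (E1 requires Δm_l = 0, ±1)
Total allowed: 4 of 9.

4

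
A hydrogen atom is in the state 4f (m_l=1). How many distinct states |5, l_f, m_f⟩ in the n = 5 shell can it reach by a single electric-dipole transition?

E1 requires Δl = ±1, so l_f ∈ {2, 4}; with 0 ≤ l_f ≤ n_f−1 = 4, the allowed l_f values are {2, 4}.
For l_f = 2: m_f ∈ {m_i−1, m_i, m_i+1} ∩ [−2, 2] = {0, 1, 2} → 3 states.
For l_f = 4: m_f ∈ {m_i−1, m_i, m_i+1} ∩ [−4, 4] = {0, 1, 2} → 3 states.
Total: 6.

6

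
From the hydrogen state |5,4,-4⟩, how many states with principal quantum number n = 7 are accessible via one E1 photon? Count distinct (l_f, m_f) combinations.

E1 requires Δl = ±1, so l_f ∈ {3, 5}; with 0 ≤ l_f ≤ n_f−1 = 6, the allowed l_f values are {3, 5}.
For l_f = 3: m_f ∈ {m_i−1, m_i, m_i+1} ∩ [−3, 3] = {-3} → 1 state.
For l_f = 5: m_f ∈ {m_i−1, m_i, m_i+1} ∩ [−5, 5] = {-5, -4, -3} → 3 states.
Total: 4.

4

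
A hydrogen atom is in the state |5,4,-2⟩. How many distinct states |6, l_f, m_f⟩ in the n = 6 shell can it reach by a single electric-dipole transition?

E1 requires Δl = ±1, so l_f ∈ {3, 5}; with 0 ≤ l_f ≤ n_f−1 = 5, the allowed l_f values are {3, 5}.
For l_f = 3: m_f ∈ {m_i−1, m_i, m_i+1} ∩ [−3, 3] = {-3, -2, -1} → 3 states.
For l_f = 5: m_f ∈ {m_i−1, m_i, m_i+1} ∩ [−5, 5] = {-3, -2, -1} → 3 states.
Total: 6.

6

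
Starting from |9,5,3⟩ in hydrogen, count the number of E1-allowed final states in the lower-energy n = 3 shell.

E1 requires l_f ∈ {4, 6}, but neither lies in [0, 2], so no final state is reachable.
Total: 0.

0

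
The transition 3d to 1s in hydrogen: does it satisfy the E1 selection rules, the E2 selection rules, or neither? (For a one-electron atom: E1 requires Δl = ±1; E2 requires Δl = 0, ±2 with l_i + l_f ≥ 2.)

E2

Δl = 0 − 2 = -2; l_i + l_f = 2.
E1 (Δl = ±1): not satisfied.
E2 (Δl = 0,±2, l_i+l_f ≥ 2): satisfied.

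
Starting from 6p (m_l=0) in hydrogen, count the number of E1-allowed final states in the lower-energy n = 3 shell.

E1 requires Δl = ±1, so l_f ∈ {0, 2}; with 0 ≤ l_f ≤ n_f−1 = 2, the allowed l_f values are {0, 2}.
For l_f = 0: m_f ∈ {m_i−1, m_i, m_i+1} ∩ [−0, 0] = {0} → 1 state.
For l_f = 2: m_f ∈ {m_i−1, m_i, m_i+1} ∩ [−2, 2] = {-1, 0, 1} → 3 states.
Total: 4.

4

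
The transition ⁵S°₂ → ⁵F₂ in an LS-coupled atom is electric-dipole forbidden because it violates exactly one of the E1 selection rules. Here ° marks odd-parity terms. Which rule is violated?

the ΔL = 0, ±1 rule

Parity must change: odd → even — satisfied.
ΔS = 0: S: 2 → 2 — satisfied.
ΔL = 0, ±1 (not L=0↔0): L: 0 → 3, ΔL = +3 — violated.
ΔJ = 0, ±1 (not J=0↔0): J: 2 → 2, ΔJ = +0 — satisfied.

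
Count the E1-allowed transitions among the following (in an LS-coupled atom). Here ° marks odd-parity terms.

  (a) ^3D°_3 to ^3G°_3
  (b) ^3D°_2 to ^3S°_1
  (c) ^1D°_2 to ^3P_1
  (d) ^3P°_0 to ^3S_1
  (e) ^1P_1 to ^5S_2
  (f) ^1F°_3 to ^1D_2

(a) forbidden (parity, ΔL fail)
(b) forbidden (parity, ΔL fail)
(c) forbidden (ΔS fails)
(d) allowed
(e) forbidden (parity, ΔS fail)
(f) allowed
Total allowed: 2 of 6.

2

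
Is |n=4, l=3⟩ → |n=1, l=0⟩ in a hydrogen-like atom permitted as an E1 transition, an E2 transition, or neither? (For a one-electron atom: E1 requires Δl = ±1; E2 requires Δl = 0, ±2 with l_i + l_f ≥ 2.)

Δl = 0 − 3 = -3; l_i + l_f = 3.
E1 (Δl = ±1): not satisfied.
E2 (Δl = 0,±2, l_i+l_f ≥ 2): not satisfied.

neither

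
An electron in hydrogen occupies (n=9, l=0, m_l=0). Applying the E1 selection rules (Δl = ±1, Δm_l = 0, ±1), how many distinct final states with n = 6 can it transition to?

3

E1 requires Δl = ±1, so l_f ∈ {-1, 1}; with 0 ≤ l_f ≤ n_f−1 = 5, the allowed l_f values are {1}.
For l_f = 1: m_f ∈ {m_i−1, m_i, m_i+1} ∩ [−1, 1] = {-1, 0, 1} → 3 states.
Total: 3.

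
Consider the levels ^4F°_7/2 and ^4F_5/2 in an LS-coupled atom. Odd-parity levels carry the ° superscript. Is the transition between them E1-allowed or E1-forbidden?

allowed

Initial level: S=3/2, L=3, J=7/2, parity odd. Final level: S=3/2, L=3, J=5/2, parity even.
ΔS = 0: S: 3/2 → 3/2 — ✓.
Parity must change: odd → even — ✓.
ΔL = 0, ±1 (not L=0↔0): L: 3 → 3, ΔL = +0 — ✓.
ΔJ = 0, ±1 (not J=0↔0): J: 7/2 → 5/2, ΔJ = -1 — ✓.
All four E1 rules are satisfied.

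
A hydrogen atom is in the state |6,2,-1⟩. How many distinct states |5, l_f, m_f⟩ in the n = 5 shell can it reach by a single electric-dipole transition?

E1 requires Δl = ±1, so l_f ∈ {1, 3}; with 0 ≤ l_f ≤ n_f−1 = 4, the allowed l_f values are {1, 3}.
For l_f = 1: m_f ∈ {m_i−1, m_i, m_i+1} ∩ [−1, 1] = {-1, 0} → 2 states.
For l_f = 3: m_f ∈ {m_i−1, m_i, m_i+1} ∩ [−3, 3] = {-2, -1, 0} → 3 states.
Total: 5.

5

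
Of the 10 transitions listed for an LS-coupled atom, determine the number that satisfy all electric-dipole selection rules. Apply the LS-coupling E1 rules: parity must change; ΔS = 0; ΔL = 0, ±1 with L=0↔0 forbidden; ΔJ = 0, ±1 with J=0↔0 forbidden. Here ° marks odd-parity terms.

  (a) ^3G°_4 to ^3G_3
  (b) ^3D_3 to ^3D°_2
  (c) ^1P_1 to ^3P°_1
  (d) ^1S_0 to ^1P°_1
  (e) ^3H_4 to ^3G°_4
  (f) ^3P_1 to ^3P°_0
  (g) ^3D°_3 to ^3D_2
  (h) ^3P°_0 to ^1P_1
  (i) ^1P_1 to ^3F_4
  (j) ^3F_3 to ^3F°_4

(a) allowed
(b) allowed
(c) forbidden (ΔS fails)
(d) allowed
(e) allowed
(f) allowed
(g) allowed
(h) forbidden (ΔS fails)
(i) forbidden (parity, ΔS, ΔL, ΔJ fail)
(j) allowed
Total allowed: 7 of 10.

7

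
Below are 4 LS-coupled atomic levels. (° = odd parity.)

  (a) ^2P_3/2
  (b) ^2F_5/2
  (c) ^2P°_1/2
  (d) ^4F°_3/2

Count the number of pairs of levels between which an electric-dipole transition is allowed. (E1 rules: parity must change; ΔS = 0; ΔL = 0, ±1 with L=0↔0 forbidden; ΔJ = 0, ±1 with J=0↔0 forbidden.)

1

(a)–(b): forbidden (parity, ΔL).
(a)–(c): allowed.
(a)–(d): forbidden (ΔS, ΔL).
(b)–(c): forbidden (ΔL, ΔJ).
(b)–(d): forbidden (ΔS).
(c)–(d): forbidden (parity, ΔS, ΔL).
Allowed pairs: 1 of 6.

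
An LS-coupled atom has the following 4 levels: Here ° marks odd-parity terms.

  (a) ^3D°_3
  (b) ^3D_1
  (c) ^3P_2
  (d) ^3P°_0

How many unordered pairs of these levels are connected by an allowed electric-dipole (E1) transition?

(a)–(b): forbidden (ΔJ).
(a)–(c): allowed.
(a)–(d): forbidden (parity, ΔJ).
(b)–(c): forbidden (parity).
(b)–(d): allowed.
(c)–(d): forbidden (ΔJ).
Allowed pairs: 2 of 6.

2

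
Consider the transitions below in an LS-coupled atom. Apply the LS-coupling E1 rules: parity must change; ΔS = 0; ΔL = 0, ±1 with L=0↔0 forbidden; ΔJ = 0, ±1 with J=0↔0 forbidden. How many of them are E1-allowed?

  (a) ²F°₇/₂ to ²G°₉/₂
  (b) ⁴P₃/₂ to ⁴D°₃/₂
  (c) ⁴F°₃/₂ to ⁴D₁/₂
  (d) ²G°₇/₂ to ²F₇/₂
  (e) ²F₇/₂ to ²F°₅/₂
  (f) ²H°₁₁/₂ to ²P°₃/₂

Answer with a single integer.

4

(a) forbidden (parity fails)
(b) allowed
(c) allowed
(d) allowed
(e) allowed
(f) forbidden (parity, ΔL, ΔJ fail)
Total allowed: 4 of 6.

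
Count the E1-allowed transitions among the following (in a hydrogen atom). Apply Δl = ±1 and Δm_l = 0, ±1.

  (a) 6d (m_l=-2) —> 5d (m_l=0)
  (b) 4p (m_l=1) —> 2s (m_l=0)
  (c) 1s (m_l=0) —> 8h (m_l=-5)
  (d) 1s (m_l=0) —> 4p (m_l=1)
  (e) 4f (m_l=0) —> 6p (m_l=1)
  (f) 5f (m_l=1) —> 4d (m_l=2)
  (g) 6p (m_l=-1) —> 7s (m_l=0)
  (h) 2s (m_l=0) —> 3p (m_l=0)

5

(a) forbidden — Δl = +0 (E1 requires Δl = ±1); Δm_l = +2 (E1 requires Δm_l = 0, ±1)
(b) allowed
(c) forbidden — Δl = +5 (E1 requires Δl = ±1); Δm_l = -5 (E1 requires Δm_l = 0, ±1)
(d) allowed
(e) forbidden — Δl = -2 (E1 requires Δl = ±1)
(f) allowed
(g) allowed
(h) allowed
Total allowed: 5 of 8.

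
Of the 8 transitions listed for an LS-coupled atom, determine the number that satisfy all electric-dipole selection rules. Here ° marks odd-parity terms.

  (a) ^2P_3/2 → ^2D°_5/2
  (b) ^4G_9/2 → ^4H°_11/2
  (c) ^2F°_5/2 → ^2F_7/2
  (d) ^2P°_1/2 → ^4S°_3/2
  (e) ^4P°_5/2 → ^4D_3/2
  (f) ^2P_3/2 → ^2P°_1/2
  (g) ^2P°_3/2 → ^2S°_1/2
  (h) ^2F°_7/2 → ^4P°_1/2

5

(a) allowed
(b) allowed
(c) allowed
(d) forbidden (parity, ΔS fail)
(e) allowed
(f) allowed
(g) forbidden (parity fails)
(h) forbidden (parity, ΔS, ΔL, ΔJ fail)
Total allowed: 5 of 8.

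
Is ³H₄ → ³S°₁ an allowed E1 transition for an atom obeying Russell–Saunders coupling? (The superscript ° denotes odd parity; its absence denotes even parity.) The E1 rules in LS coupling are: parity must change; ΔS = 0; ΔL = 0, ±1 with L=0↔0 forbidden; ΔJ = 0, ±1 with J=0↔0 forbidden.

forbidden

Parity must change: even → odd — ✓.
ΔS = 0: S: 1 → 1 — ✓.
ΔL = 0, ±1 (not L=0↔0): L: 5 → 0, ΔL = -5 — ✗.
ΔJ = 0, ±1 (not J=0↔0): J: 4 → 1, ΔJ = -3 — ✗.
Rule(s) violated: ΔL, ΔJ.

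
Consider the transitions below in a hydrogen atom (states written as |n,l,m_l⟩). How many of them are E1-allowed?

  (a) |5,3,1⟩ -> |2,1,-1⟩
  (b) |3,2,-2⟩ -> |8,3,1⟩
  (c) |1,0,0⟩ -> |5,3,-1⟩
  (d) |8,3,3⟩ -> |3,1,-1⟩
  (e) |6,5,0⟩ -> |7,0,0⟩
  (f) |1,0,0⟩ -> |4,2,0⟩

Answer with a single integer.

(a) forbidden — Δl = -2 (E1 requires Δl = ±1); Δm_l = -2 (E1 requires Δm_l = 0, ±1)
(b) forbidden — Δm_l = +3 (E1 requires Δm_l = 0, ±1)
(c) forbidden — Δl = +3 (E1 requires Δl = ±1)
(d) forbidden — Δl = -2 (E1 requires Δl = ±1); Δm_l = -4 (E1 requires Δm_l = 0, ±1)
(e) forbidden — Δl = -5 (E1 requires Δl = ±1)
(f) forbidden — Δl = +2 (E1 requires Δl = ±1)
Total allowed: 0 of 6.

0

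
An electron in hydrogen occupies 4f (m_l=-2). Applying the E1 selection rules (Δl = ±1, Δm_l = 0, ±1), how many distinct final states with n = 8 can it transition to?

E1 requires Δl = ±1, so l_f ∈ {2, 4}; with 0 ≤ l_f ≤ n_f−1 = 7, the allowed l_f values are {2, 4}.
For l_f = 2: m_f ∈ {m_i−1, m_i, m_i+1} ∩ [−2, 2] = {-2, -1} → 2 states.
For l_f = 4: m_f ∈ {m_i−1, m_i, m_i+1} ∩ [−4, 4] = {-3, -2, -1} → 3 states.
Total: 5.

5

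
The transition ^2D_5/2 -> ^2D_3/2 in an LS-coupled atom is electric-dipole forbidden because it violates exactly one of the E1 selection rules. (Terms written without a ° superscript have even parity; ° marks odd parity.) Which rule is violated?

Reading off the term symbols: S 1/2→1/2, L 2→2, J 5/2→3/2, parity even→even.
Parity must change: even → even — fails.
ΔS = 0: S: 1/2 → 1/2 — passes.
ΔL = 0, ±1 (not L=0↔0): L: 2 → 2, ΔL = +0 — passes.
ΔJ = 0, ±1 (not J=0↔0): J: 5/2 → 3/2, ΔJ = -1 — passes.

parity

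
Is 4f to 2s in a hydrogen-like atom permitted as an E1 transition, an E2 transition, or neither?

Δl = 0 − 3 = -3; l_i + l_f = 3.
E1 (Δl = ±1): not satisfied.
E2 (Δl = 0,±2, l_i+l_f ≥ 2): not satisfied.

neither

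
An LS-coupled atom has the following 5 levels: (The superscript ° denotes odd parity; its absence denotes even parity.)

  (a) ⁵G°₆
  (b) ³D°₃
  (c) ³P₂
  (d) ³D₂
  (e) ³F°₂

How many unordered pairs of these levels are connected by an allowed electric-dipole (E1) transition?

(a)–(b): forbidden (parity, ΔS, ΔL, ΔJ).
(a)–(c): forbidden (ΔS, ΔL, ΔJ).
(a)–(d): forbidden (ΔS, ΔL, ΔJ).
(a)–(e): forbidden (parity, ΔS, ΔJ).
(b)–(c): allowed.
(b)–(d): allowed.
(b)–(e): forbidden (parity).
(c)–(d): forbidden (parity).
(c)–(e): forbidden (ΔL).
(d)–(e): allowed.
Allowed pairs: 3 of 10.

3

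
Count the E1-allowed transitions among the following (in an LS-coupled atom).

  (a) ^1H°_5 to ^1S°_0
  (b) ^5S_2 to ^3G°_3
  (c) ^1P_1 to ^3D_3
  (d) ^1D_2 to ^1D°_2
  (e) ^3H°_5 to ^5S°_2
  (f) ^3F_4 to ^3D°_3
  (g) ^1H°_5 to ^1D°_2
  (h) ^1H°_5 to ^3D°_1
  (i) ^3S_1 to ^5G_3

2

(a) forbidden (parity, ΔL, ΔJ fail)
(b) forbidden (ΔS, ΔL fail)
(c) forbidden (parity, ΔS, ΔJ fail)
(d) allowed
(e) forbidden (parity, ΔS, ΔL, ΔJ fail)
(f) allowed
(g) forbidden (parity, ΔL, ΔJ fail)
(h) forbidden (parity, ΔS, ΔL, ΔJ fail)
(i) forbidden (parity, ΔS, ΔL, ΔJ fail)
Total allowed: 2 of 9.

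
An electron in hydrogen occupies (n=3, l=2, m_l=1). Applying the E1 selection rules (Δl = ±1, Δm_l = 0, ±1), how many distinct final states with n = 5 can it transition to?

5

E1 requires Δl = ±1, so l_f ∈ {1, 3}; with 0 ≤ l_f ≤ n_f−1 = 4, the allowed l_f values are {1, 3}.
For l_f = 1: m_f ∈ {m_i−1, m_i, m_i+1} ∩ [−1, 1] = {0, 1} → 2 states.
For l_f = 3: m_f ∈ {m_i−1, m_i, m_i+1} ∩ [−3, 3] = {0, 1, 2} → 3 states.
Total: 5.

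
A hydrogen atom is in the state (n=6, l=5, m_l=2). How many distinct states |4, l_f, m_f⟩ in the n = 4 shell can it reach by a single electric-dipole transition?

E1 requires l_f ∈ {4, 6}, but neither lies in [0, 3], so no final state is reachable.
Total: 0.

0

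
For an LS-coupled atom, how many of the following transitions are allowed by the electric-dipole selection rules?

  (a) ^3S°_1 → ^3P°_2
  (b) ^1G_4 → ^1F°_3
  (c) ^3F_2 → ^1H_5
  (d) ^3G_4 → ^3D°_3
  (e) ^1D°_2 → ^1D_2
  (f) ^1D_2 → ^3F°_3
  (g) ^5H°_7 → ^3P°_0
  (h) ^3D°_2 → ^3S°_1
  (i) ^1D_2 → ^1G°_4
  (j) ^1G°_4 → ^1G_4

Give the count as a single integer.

3

(a) forbidden (parity fails)
(b) allowed
(c) forbidden (parity, ΔS, ΔL, ΔJ fail)
(d) forbidden (ΔL fails)
(e) allowed
(f) forbidden (ΔS fails)
(g) forbidden (parity, ΔS, ΔL, ΔJ fail)
(h) forbidden (parity, ΔL fail)
(i) forbidden (ΔL, ΔJ fail)
(j) allowed
Total allowed: 3 of 10.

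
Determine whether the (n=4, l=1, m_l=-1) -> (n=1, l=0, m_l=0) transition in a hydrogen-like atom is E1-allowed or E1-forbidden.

allowed

Initial l = 1, final l = 0, so Δl = -1. E1 requires Δl = ±1: satisfied.
Δm_l = 0 − (-1) = +1. E1 requires Δm_l = 0, ±1: satisfied.
All E1 selection rules are satisfied.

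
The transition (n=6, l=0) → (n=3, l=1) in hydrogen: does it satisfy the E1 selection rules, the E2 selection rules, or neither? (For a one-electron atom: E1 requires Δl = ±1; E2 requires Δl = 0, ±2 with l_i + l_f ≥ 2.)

Δl = 1 − 0 = +1; l_i + l_f = 1.
E1 (Δl = ±1): satisfied.
E2 (Δl = 0,±2, l_i+l_f ≥ 2): not satisfied.

E1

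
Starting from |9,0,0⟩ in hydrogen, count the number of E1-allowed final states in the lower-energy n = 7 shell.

3

E1 requires Δl = ±1, so l_f ∈ {-1, 1}; with 0 ≤ l_f ≤ n_f−1 = 6, the allowed l_f values are {1}.
For l_f = 1: m_f ∈ {m_i−1, m_i, m_i+1} ∩ [−1, 1] = {-1, 0, 1} → 3 states.
Total: 3.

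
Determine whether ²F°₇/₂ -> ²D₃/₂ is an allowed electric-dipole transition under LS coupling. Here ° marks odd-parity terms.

Reading off the term symbols: S 1/2→1/2, L 3→2, J 7/2→3/2, parity odd→even.
Parity must change: odd → even — ok.
ΔS = 0: S: 1/2 → 1/2 — ok.
ΔL = 0, ±1 (not L=0↔0): L: 3 → 2, ΔL = -1 — ok.
ΔJ = 0, ±1 (not J=0↔0): J: 7/2 → 3/2, ΔJ = -2 — fails.
Rule(s) violated: ΔJ.

forbidden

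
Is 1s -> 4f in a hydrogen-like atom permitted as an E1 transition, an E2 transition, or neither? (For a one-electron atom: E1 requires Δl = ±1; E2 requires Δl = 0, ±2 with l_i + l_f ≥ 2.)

neither

Δl = 3 − 0 = +3; l_i + l_f = 3.
E1 (Δl = ±1): not satisfied.
E2 (Δl = 0,±2, l_i+l_f ≥ 2): not satisfied.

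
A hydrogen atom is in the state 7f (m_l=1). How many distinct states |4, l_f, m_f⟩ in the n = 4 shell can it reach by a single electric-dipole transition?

3

E1 requires Δl = ±1, so l_f ∈ {2, 4}; with 0 ≤ l_f ≤ n_f−1 = 3, the allowed l_f values are {2}.
For l_f = 2: m_f ∈ {m_i−1, m_i, m_i+1} ∩ [−2, 2] = {0, 1, 2} → 3 states.
Total: 3.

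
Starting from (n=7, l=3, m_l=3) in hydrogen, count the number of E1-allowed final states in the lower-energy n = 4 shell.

E1 requires Δl = ±1, so l_f ∈ {2, 4}; with 0 ≤ l_f ≤ n_f−1 = 3, the allowed l_f values are {2}.
For l_f = 2: m_f ∈ {m_i−1, m_i, m_i+1} ∩ [−2, 2] = {2} → 1 state.
Total: 1.

1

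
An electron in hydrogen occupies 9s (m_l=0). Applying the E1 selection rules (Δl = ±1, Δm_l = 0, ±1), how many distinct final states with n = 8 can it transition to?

E1 requires Δl = ±1, so l_f ∈ {-1, 1}; with 0 ≤ l_f ≤ n_f−1 = 7, the allowed l_f values are {1}.
For l_f = 1: m_f ∈ {m_i−1, m_i, m_i+1} ∩ [−1, 1] = {-1, 0, 1} → 3 states.
Total: 3.

3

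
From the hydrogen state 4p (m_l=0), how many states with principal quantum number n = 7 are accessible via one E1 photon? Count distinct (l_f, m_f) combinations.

E1 requires Δl = ±1, so l_f ∈ {0, 2}; with 0 ≤ l_f ≤ n_f−1 = 6, the allowed l_f values are {0, 2}.
For l_f = 0: m_f ∈ {m_i−1, m_i, m_i+1} ∩ [−0, 0] = {0} → 1 state.
For l_f = 2: m_f ∈ {m_i−1, m_i, m_i+1} ∩ [−2, 2] = {-1, 0, 1} → 3 states.
Total: 4.

4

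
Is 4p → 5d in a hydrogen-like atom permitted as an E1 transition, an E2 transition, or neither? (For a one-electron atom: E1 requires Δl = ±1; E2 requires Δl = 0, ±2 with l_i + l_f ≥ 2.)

Δl = 2 − 1 = +1; l_i + l_f = 3.
E1 (Δl = ±1): satisfied.
E2 (Δl = 0,±2, l_i+l_f ≥ 2): not satisfied.

E1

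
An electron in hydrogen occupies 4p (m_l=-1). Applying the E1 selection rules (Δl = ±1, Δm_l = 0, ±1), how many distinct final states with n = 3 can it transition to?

4

E1 requires Δl = ±1, so l_f ∈ {0, 2}; with 0 ≤ l_f ≤ n_f−1 = 2, the allowed l_f values are {0, 2}.
For l_f = 0: m_f ∈ {m_i−1, m_i, m_i+1} ∩ [−0, 0] = {0} → 1 state.
For l_f = 2: m_f ∈ {m_i−1, m_i, m_i+1} ∩ [−2, 2] = {-2, -1, 0} → 3 states.
Total: 4.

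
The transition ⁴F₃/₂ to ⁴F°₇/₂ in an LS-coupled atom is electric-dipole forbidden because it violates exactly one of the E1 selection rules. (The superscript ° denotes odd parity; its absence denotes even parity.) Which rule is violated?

Initial level: S=3/2, L=3, J=3/2, parity even. Final level: S=3/2, L=3, J=7/2, parity odd.
ΔJ = 0, ±1 (not J=0↔0): J: 3/2 → 7/2, ΔJ = +2 — violated.
Parity must change: even → odd — satisfied.
ΔL = 0, ±1 (not L=0↔0): L: 3 → 3, ΔL = +0 — satisfied.
ΔS = 0: S: 3/2 → 3/2 — satisfied.

the ΔJ = 0, ±1 rule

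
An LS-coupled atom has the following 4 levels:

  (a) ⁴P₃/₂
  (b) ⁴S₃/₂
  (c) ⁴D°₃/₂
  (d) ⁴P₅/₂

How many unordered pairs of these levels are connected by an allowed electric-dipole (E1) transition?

(a)–(b): forbidden (parity).
(a)–(c): allowed.
(a)–(d): forbidden (parity).
(b)–(c): forbidden (ΔL).
(b)–(d): forbidden (parity).
(c)–(d): allowed.
Allowed pairs: 2 of 6.

2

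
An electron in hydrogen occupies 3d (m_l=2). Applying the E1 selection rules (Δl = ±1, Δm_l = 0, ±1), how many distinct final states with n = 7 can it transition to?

E1 requires Δl = ±1, so l_f ∈ {1, 3}; with 0 ≤ l_f ≤ n_f−1 = 6, the allowed l_f values are {1, 3}.
For l_f = 1: m_f ∈ {m_i−1, m_i, m_i+1} ∩ [−1, 1] = {1} → 1 state.
For l_f = 3: m_f ∈ {m_i−1, m_i, m_i+1} ∩ [−3, 3] = {1, 2, 3} → 3 states.
Total: 4.

4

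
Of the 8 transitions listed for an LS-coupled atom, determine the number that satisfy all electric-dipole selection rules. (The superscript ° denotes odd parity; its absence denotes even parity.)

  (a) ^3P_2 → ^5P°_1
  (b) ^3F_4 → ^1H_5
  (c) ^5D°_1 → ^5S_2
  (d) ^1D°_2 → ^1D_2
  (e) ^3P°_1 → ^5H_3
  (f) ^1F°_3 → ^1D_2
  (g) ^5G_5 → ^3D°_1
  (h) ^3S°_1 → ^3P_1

3

(a) forbidden (ΔS fails)
(b) forbidden (parity, ΔS, ΔL fail)
(c) forbidden (ΔL fails)
(d) allowed
(e) forbidden (ΔS, ΔL, ΔJ fail)
(f) allowed
(g) forbidden (ΔS, ΔL, ΔJ fail)
(h) allowed
Total allowed: 3 of 8.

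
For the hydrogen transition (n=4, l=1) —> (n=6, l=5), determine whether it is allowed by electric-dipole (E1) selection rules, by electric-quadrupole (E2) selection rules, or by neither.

neither

Δl = 5 − 1 = +4; l_i + l_f = 6.
E1 (Δl = ±1): not satisfied.
E2 (Δl = 0,±2, l_i+l_f ≥ 2): not satisfied.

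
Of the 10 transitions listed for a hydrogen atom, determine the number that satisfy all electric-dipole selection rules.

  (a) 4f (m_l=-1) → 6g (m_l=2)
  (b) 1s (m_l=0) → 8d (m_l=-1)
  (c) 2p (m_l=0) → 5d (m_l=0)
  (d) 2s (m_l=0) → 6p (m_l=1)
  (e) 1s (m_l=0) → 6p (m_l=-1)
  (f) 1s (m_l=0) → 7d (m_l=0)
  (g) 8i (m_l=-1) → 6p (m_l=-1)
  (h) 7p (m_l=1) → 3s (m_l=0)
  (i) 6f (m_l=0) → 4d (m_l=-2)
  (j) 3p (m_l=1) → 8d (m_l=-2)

4

(a) forbidden — Δm_l = +3 (E1 requires Δm_l = 0, ±1)
(b) forbidden — Δl = +2 (E1 requires Δl = ±1)
(c) allowed
(d) allowed
(e) allowed
(f) forbidden — Δl = +2 (E1 requires Δl = ±1)
(g) forbidden — Δl = -5 (E1 requires Δl = ±1)
(h) allowed
(i) forbidden — Δm_l = -2 (E1 requires Δm_l = 0, ±1)
(j) forbidden — Δm_l = -3 (E1 requires Δm_l = 0, ±1)
Total allowed: 4 of 10.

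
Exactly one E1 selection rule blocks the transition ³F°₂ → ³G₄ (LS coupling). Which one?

Reading off the term symbols: S 1→1, L 3→4, J 2→4, parity odd→even.
Parity must change: odd → even — ✓.
ΔS = 0: S: 1 → 1 — ✓.
ΔL = 0, ±1 (not L=0↔0): L: 3 → 4, ΔL = +1 — ✓.
ΔJ = 0, ±1 (not J=0↔0): J: 2 → 4, ΔJ = +2 — ✗.

the ΔJ = 0, ±1 rule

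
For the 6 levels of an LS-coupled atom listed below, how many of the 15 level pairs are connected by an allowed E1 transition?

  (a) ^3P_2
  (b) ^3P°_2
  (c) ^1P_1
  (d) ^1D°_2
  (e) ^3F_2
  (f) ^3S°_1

(a)–(b): allowed.
(a)–(c): forbidden (parity, ΔS).
(a)–(d): forbidden (ΔS).
(a)–(e): forbidden (parity, ΔL).
(a)–(f): allowed.
(b)–(c): forbidden (ΔS).
(b)–(d): forbidden (parity, ΔS).
(b)–(e): forbidden (ΔL).
(b)–(f): forbidden (parity).
(c)–(d): allowed.
(c)–(e): forbidden (parity, ΔS, ΔL).
(c)–(f): forbidden (ΔS).
(d)–(e): forbidden (ΔS).
(d)–(f): forbidden (parity, ΔS, ΔL).
(e)–(f): forbidden (ΔL).
Allowed pairs: 3 of 15.

3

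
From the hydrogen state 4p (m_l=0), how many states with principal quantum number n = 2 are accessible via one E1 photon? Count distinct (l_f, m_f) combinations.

E1 requires Δl = ±1, so l_f ∈ {0, 2}; with 0 ≤ l_f ≤ n_f−1 = 1, the allowed l_f values are {0}.
For l_f = 0: m_f ∈ {m_i−1, m_i, m_i+1} ∩ [−0, 0] = {0} → 1 state.
Total: 1.

1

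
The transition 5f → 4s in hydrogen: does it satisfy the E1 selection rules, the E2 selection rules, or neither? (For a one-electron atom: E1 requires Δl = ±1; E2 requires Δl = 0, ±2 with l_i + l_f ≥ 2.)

neither

Δl = 0 − 3 = -3; l_i + l_f = 3.
E1 (Δl = ±1): not satisfied.
E2 (Δl = 0,±2, l_i+l_f ≥ 2): not satisfied.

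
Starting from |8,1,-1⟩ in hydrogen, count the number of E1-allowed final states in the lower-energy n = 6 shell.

E1 requires Δl = ±1, so l_f ∈ {0, 2}; with 0 ≤ l_f ≤ n_f−1 = 5, the allowed l_f values are {0, 2}.
For l_f = 0: m_f ∈ {m_i−1, m_i, m_i+1} ∩ [−0, 0] = {0} → 1 state.
For l_f = 2: m_f ∈ {m_i−1, m_i, m_i+1} ∩ [−2, 2] = {-2, -1, 0} → 3 states.
Total: 4.

4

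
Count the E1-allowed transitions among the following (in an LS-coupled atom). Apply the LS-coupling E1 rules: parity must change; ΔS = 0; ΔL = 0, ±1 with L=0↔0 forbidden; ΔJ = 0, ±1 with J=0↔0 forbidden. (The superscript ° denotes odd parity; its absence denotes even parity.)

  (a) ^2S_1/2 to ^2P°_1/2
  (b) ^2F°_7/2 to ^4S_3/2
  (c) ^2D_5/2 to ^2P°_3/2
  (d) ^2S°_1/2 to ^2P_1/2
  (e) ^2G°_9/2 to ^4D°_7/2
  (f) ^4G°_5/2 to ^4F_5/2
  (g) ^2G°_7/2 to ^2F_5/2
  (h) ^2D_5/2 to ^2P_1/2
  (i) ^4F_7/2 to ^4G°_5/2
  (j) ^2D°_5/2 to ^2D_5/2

7

(a) allowed
(b) forbidden (ΔS, ΔL, ΔJ fail)
(c) allowed
(d) allowed
(e) forbidden (parity, ΔS, ΔL fail)
(f) allowed
(g) allowed
(h) forbidden (parity, ΔJ fail)
(i) allowed
(j) allowed
Total allowed: 7 of 10.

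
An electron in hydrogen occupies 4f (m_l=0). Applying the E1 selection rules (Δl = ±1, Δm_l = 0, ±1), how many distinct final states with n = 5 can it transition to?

6

E1 requires Δl = ±1, so l_f ∈ {2, 4}; with 0 ≤ l_f ≤ n_f−1 = 4, the allowed l_f values are {2, 4}.
For l_f = 2: m_f ∈ {m_i−1, m_i, m_i+1} ∩ [−2, 2] = {-1, 0, 1} → 3 states.
For l_f = 4: m_f ∈ {m_i−1, m_i, m_i+1} ∩ [−4, 4] = {-1, 0, 1} → 3 states.
Total: 6.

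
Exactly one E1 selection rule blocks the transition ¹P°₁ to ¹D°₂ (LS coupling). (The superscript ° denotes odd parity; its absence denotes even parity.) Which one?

ΔL = 0, ±1 (not L=0↔0): L: 1 → 2, ΔL = +1 — ok.
Parity must change: odd → odd — fails.
ΔJ = 0, ±1 (not J=0↔0): J: 1 → 2, ΔJ = +1 — ok.
ΔS = 0: S: 0 → 0 — ok.

parity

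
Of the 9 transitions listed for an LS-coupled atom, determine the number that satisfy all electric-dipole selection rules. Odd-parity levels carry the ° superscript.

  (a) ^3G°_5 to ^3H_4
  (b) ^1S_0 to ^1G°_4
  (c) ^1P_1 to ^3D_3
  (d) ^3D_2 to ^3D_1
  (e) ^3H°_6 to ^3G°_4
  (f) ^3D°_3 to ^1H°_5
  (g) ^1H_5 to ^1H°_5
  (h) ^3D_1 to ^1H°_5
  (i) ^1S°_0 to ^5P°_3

2

(a) allowed
(b) forbidden (ΔL, ΔJ fail)
(c) forbidden (parity, ΔS, ΔJ fail)
(d) forbidden (parity fails)
(e) forbidden (parity, ΔJ fail)
(f) forbidden (parity, ΔS, ΔL, ΔJ fail)
(g) allowed
(h) forbidden (ΔS, ΔL, ΔJ fail)
(i) forbidden (parity, ΔS, ΔJ fail)
Total allowed: 2 of 9.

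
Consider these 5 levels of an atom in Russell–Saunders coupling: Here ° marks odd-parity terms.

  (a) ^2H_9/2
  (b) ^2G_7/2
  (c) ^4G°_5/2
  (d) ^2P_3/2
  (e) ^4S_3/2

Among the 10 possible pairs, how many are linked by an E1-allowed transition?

0

(a)–(b): forbidden (parity).
(a)–(c): forbidden (ΔS, ΔJ).
(a)–(d): forbidden (parity, ΔL, ΔJ).
(a)–(e): forbidden (parity, ΔS, ΔL, ΔJ).
(b)–(c): forbidden (ΔS).
(b)–(d): forbidden (parity, ΔL, ΔJ).
(b)–(e): forbidden (parity, ΔS, ΔL, ΔJ).
(c)–(d): forbidden (ΔS, ΔL).
(c)–(e): forbidden (ΔL).
(d)–(e): forbidden (parity, ΔS).
Allowed pairs: 0 of 10.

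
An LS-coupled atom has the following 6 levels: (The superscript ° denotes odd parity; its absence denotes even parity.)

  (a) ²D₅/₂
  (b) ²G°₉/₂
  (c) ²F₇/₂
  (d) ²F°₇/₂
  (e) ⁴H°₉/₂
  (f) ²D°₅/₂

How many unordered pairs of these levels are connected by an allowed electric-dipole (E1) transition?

(a)–(b): forbidden (ΔL, ΔJ).
(a)–(c): forbidden (parity).
(a)–(d): allowed.
(a)–(e): forbidden (ΔS, ΔL, ΔJ).
(a)–(f): allowed.
(b)–(c): allowed.
(b)–(d): forbidden (parity).
(b)–(e): forbidden (parity, ΔS).
(b)–(f): forbidden (parity, ΔL, ΔJ).
(c)–(d): allowed.
(c)–(e): forbidden (ΔS, ΔL).
(c)–(f): allowed.
(d)–(e): forbidden (parity, ΔS, ΔL).
(d)–(f): forbidden (parity).
(e)–(f): forbidden (parity, ΔS, ΔL, ΔJ).
Allowed pairs: 5 of 15.

5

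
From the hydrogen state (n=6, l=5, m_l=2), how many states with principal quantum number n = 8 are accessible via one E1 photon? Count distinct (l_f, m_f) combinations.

6

E1 requires Δl = ±1, so l_f ∈ {4, 6}; with 0 ≤ l_f ≤ n_f−1 = 7, the allowed l_f values are {4, 6}.
For l_f = 4: m_f ∈ {m_i−1, m_i, m_i+1} ∩ [−4, 4] = {1, 2, 3} → 3 states.
For l_f = 6: m_f ∈ {m_i−1, m_i, m_i+1} ∩ [−6, 6] = {1, 2, 3} → 3 states.
Total: 6.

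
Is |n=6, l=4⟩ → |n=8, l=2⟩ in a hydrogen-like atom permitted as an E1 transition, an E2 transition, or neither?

E2

Δl = 2 − 4 = -2; l_i + l_f = 6.
E1 (Δl = ±1): not satisfied.
E2 (Δl = 0,±2, l_i+l_f ≥ 2): satisfied.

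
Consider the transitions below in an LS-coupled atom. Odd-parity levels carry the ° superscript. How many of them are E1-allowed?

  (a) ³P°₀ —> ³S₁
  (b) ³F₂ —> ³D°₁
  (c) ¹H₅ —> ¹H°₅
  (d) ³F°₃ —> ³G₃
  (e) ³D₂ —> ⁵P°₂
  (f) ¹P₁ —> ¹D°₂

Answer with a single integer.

(a) allowed
(b) allowed
(c) allowed
(d) allowed
(e) forbidden (ΔS fails)
(f) allowed
Total allowed: 5 of 6.

5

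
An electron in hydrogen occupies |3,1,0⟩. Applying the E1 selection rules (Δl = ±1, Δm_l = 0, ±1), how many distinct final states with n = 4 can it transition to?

4

E1 requires Δl = ±1, so l_f ∈ {0, 2}; with 0 ≤ l_f ≤ n_f−1 = 3, the allowed l_f values are {0, 2}.
For l_f = 0: m_f ∈ {m_i−1, m_i, m_i+1} ∩ [−0, 0] = {0} → 1 state.
For l_f = 2: m_f ∈ {m_i−1, m_i, m_i+1} ∩ [−2, 2] = {-1, 0, 1} → 3 states.
Total: 4.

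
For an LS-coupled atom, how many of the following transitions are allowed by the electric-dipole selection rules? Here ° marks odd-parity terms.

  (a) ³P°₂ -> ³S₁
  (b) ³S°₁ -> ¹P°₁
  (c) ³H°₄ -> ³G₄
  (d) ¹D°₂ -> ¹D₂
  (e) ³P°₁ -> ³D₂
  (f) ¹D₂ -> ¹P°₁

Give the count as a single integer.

5

(a) allowed
(b) forbidden (parity, ΔS fail)
(c) allowed
(d) allowed
(e) allowed
(f) allowed
Total allowed: 5 of 6.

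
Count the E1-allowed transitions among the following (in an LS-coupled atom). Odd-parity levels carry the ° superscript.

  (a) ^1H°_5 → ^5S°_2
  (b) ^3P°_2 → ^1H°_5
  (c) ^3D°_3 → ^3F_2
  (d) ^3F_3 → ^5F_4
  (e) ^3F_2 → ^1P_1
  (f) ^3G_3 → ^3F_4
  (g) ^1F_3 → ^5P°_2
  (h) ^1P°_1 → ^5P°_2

(a) forbidden (parity, ΔS, ΔL, ΔJ fail)
(b) forbidden (parity, ΔS, ΔL, ΔJ fail)
(c) allowed
(d) forbidden (parity, ΔS fail)
(e) forbidden (parity, ΔS, ΔL fail)
(f) forbidden (parity fails)
(g) forbidden (ΔS, ΔL fail)
(h) forbidden (parity, ΔS fail)
Total allowed: 1 of 8.

1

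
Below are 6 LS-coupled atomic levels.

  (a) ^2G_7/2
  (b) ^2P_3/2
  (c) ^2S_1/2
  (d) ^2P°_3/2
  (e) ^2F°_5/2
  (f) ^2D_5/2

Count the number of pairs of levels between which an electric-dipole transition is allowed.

5

(a)–(b): forbidden (parity, ΔL, ΔJ).
(a)–(c): forbidden (parity, ΔL, ΔJ).
(a)–(d): forbidden (ΔL, ΔJ).
(a)–(e): allowed.
(a)–(f): forbidden (parity, ΔL).
(b)–(c): forbidden (parity).
(b)–(d): allowed.
(b)–(e): forbidden (ΔL).
(b)–(f): forbidden (parity).
(c)–(d): allowed.
(c)–(e): forbidden (ΔL, ΔJ).
(c)–(f): forbidden (parity, ΔL, ΔJ).
(d)–(e): forbidden (parity, ΔL).
(d)–(f): allowed.
(e)–(f): allowed.
Allowed pairs: 5 of 15.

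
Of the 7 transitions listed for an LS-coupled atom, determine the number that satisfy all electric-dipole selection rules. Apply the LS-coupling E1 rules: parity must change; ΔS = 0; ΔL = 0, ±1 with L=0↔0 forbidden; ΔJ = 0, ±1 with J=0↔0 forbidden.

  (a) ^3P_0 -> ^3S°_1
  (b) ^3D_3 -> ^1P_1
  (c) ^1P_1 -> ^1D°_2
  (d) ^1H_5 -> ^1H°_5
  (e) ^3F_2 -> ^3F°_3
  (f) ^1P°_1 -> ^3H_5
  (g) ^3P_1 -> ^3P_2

(a) allowed
(b) forbidden (parity, ΔS, ΔJ fail)
(c) allowed
(d) allowed
(e) allowed
(f) forbidden (ΔS, ΔL, ΔJ fail)
(g) forbidden (parity fails)
Total allowed: 4 of 7.

4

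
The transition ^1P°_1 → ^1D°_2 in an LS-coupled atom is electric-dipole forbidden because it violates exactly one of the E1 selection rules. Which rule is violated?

Reading off the term symbols: S 0→0, L 1→2, J 1→2, parity odd→odd.
Parity must change: odd → odd — fails.
ΔJ = 0, ±1 (not J=0↔0): J: 1 → 2, ΔJ = +1 — ok.
ΔL = 0, ±1 (not L=0↔0): L: 1 → 2, ΔL = +1 — ok.
ΔS = 0: S: 0 → 0 — ok.

parity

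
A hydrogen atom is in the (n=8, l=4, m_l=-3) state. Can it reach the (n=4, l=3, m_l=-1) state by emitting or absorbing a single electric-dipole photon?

Initial l = 4, final l = 3, so Δl = -1. E1 requires Δl = ±1: satisfied.
Δm_l = -1 − (-3) = +2. E1 requires Δm_l = 0, ±1: violated.
The transition is electric-dipole forbidden.

forbidden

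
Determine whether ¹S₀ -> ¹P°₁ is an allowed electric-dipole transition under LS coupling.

allowed

Reading off the term symbols: S 0→0, L 0→1, J 0→1, parity even→odd.
ΔS = 0: S: 0 → 0 — ok.
ΔL = 0, ±1 (not L=0↔0): L: 0 → 1, ΔL = +1 — ok.
ΔJ = 0, ±1 (not J=0↔0): J: 0 → 1, ΔJ = +1 — ok.
Parity must change: even → odd — ok.
All four E1 rules are satisfied.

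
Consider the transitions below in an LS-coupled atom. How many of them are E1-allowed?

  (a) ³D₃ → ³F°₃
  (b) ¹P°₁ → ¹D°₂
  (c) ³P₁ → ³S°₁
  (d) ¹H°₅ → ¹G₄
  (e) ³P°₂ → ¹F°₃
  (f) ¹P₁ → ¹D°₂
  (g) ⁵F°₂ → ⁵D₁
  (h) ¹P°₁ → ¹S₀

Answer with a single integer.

6

(a) allowed
(b) forbidden (parity fails)
(c) allowed
(d) allowed
(e) forbidden (parity, ΔS, ΔL fail)
(f) allowed
(g) allowed
(h) allowed
Total allowed: 6 of 8.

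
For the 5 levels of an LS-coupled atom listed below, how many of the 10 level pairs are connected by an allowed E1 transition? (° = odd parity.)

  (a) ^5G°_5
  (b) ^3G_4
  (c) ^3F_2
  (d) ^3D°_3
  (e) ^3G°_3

(a)–(b): forbidden (ΔS).
(a)–(c): forbidden (ΔS, ΔJ).
(a)–(d): forbidden (parity, ΔS, ΔL, ΔJ).
(a)–(e): forbidden (parity, ΔS, ΔJ).
(b)–(c): forbidden (parity, ΔJ).
(b)–(d): forbidden (ΔL).
(b)–(e): allowed.
(c)–(d): allowed.
(c)–(e): allowed.
(d)–(e): forbidden (parity, ΔL).
Allowed pairs: 3 of 10.

3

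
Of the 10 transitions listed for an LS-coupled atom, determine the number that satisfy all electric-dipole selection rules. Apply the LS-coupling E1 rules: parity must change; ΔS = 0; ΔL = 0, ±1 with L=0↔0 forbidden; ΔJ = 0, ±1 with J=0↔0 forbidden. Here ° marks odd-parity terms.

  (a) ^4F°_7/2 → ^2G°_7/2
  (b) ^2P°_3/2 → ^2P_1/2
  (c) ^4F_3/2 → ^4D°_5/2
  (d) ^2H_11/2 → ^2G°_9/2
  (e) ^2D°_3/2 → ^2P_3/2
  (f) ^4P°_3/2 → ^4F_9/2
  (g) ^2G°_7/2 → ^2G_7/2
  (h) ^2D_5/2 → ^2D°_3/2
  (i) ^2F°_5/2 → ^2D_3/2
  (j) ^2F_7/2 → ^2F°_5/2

8

(a) forbidden (parity, ΔS fail)
(b) allowed
(c) allowed
(d) allowed
(e) allowed
(f) forbidden (ΔL, ΔJ fail)
(g) allowed
(h) allowed
(i) allowed
(j) allowed
Total allowed: 8 of 10.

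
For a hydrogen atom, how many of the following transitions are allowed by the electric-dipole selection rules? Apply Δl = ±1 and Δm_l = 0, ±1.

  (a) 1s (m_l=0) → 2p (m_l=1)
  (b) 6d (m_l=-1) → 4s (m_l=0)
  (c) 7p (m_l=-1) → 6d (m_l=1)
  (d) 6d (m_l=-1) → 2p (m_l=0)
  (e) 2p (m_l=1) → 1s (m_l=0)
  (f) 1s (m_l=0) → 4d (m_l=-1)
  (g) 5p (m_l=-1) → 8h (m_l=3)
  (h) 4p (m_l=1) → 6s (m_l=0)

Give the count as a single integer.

(a) allowed
(b) forbidden — Δl = -2 (E1 requires Δl = ±1)
(c) forbidden — Δm_l = +2 (E1 requires Δm_l = 0, ±1)
(d) allowed
(e) allowed
(f) forbidden — Δl = +2 (E1 requires Δl = ±1)
(g) forbidden — Δl = +4 (E1 requires Δl = ±1); Δm_l = +4 (E1 requires Δm_l = 0, ±1)
(h) allowed
Total allowed: 4 of 8.

4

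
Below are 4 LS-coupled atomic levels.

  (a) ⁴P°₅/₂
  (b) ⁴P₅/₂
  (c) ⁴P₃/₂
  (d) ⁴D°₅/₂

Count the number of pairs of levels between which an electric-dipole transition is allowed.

(a)–(b): allowed.
(a)–(c): allowed.
(a)–(d): forbidden (parity).
(b)–(c): forbidden (parity).
(b)–(d): allowed.
(c)–(d): allowed.
Allowed pairs: 4 of 6.

4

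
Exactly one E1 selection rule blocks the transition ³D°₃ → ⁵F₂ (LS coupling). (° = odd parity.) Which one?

Reading off the term symbols: S 1→2, L 2→3, J 3→2, parity odd→even.
ΔJ = 0, ±1 (not J=0↔0): J: 3 → 2, ΔJ = -1 — ok.
Parity must change: odd → even — ok.
ΔS = 0: S: 1 → 2 — fails.
ΔL = 0, ±1 (not L=0↔0): L: 2 → 3, ΔL = +1 — ok.

the ΔS = 0 rule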